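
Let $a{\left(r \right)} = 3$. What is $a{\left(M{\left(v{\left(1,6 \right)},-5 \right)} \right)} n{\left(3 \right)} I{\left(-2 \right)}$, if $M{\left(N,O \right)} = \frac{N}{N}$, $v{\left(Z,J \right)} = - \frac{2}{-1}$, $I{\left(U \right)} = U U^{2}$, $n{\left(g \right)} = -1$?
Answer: $24$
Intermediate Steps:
$I{\left(U \right)} = U^{3}$
$v{\left(Z,J \right)} = 2$ ($v{\left(Z,J \right)} = \left(-2\right) \left(-1\right) = 2$)
$M{\left(N,O \right)} = 1$
$a{\left(M{\left(v{\left(1,6 \right)},-5 \right)} \right)} n{\left(3 \right)} I{\left(-2 \right)} = 3 \left(-1\right) \left(-2\right)^{3} = \left(-3\right) \left(-8\right) = 24$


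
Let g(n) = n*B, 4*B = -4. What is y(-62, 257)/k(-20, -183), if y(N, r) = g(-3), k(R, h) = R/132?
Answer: -99/5 ≈ -19.800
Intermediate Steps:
B = -1 (B = (1/4)*(-4) = -1)
g(n) = -n (g(n) = n*(-1) = -n)
k(R, h) = R/132 (k(R, h) = R*(1/132) = R/132)
y(N, r) = 3 (y(N, r) = -1*(-3) = 3)
y(-62, 257)/k(-20, -183) = 3/(((1/132)*(-20))) = 3/(-5/33) = 3*(-33/5) = -99/5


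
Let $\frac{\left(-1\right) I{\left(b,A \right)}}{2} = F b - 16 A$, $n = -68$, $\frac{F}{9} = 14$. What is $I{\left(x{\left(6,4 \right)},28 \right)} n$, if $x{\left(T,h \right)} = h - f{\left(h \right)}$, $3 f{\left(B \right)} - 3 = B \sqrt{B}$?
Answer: $-55216$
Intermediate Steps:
$F = 126$ ($F = 9 \cdot 14 = 126$)
$f{\left(B \right)} = 1 + \frac{B^{\frac{3}{2}}}{3}$ ($f{\left(B \right)} = 1 + \frac{B \sqrt{B}}{3} = 1 + \frac{B^{\frac{3}{2}}}{3}$)
$x{\left(T,h \right)} = -1 + h - \frac{h^{\frac{3}{2}}}{3}$ ($x{\left(T,h \right)} = h - \left(1 + \frac{h^{\frac{3}{2}}}{3}\right) = -1 + h - \frac{h^{\frac{3}{2}}}{3}$)
$I{\left(b,A \right)} = - 252 b + 32 A$ ($I{\left(b,A \right)} = - 2 \left(126 b - 16 A\right) = - 2 \left(- 16 A + 126 b\right) = - 252 b + 32 A$)
$I{\left(x{\left(6,4 \right)},28 \right)} n = \left(- 252 \left(-1 + 4 - \frac{4^{\frac{3}{2}}}{3}\right) + 32 \cdot 28\right) \left(-68\right) = \left(- 252 \left(-1 + 4 - \frac{8}{3}\right) + 896\right) \left(-68\right) = \left(\left(-252\right) \frac{1}{3} + 896\right) \left(-68\right) = \left(-84 + 896\right) \left(-68\right) = 812 \left(-68\right) = -55216$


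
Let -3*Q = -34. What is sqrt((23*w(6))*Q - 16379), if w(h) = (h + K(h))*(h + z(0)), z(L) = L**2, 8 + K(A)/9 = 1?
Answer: I*sqrt(105527) ≈ 324.85*I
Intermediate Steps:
K(A) = -63 (K(A) = -72 + 9*1 = -72 + 9 = -63)
Q = 34/3 (Q = -1/3*(-34) = 34/3 ≈ 11.333)
w(h) = h*(-63 + h) (w(h) = (h - 63)*(h + 0**2) = (-63 + h)*(h + 0) = (-63 + h)*h = h*(-63 + h))
sqrt((23*w(6))*Q - 16379) = sqrt((23*(6*(-63 + 6)))*(34/3) - 16379) = sqrt((23*(6*(-57)))*(34/3) - 16379) = sqrt((23*(-342))*(34/3) - 16379) = sqrt(-7866*34/3 - 16379) = sqrt(-89148 - 16379) = sqrt(-105527) = I*sqrt(105527)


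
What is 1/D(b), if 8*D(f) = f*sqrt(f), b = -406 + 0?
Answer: 2*I*sqrt(406)/41209 ≈ 0.00097791*I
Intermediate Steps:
b = -406
D(f) = f**(3/2)/8 (D(f) = (f*sqrt(f))/8 = f**(3/2)/8)
1/D(b) = 1/((-406)**(3/2)/8) = 1/((-406*I*sqrt(406))/8) = 1/(-203*I*sqrt(406)/4) = 2*I*sqrt(406)/41209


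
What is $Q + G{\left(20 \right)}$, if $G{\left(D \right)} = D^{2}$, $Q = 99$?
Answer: $499$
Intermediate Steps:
$Q + G{\left(20 \right)} = 99 + 20^{2} = 99 + 400 = 499$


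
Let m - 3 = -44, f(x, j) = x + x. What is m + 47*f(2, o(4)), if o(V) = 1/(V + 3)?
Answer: 147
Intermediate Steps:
o(V) = 1/(3 + V)
f(x, j) = 2*x
m = -41 (m = 3 - 44 = -41)
m + 47*f(2, o(4)) = -41 + 47*(2*2) = -41 + 47*4 = -41 + 188 = 147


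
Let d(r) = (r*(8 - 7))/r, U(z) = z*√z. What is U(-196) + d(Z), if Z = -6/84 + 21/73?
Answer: 1 - 2744*I ≈ 1.0 - 2744.0*I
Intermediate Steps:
U(z) = z^(3/2)
Z = 221/1022 (Z = -6*1/84 + 21*(1/73) = -1/14 + 21/73 = 221/1022 ≈ 0.21624)
d(r) = 1 (d(r) = (r*1)/r = r/r = 1)
U(-196) + d(Z) = (-196)^(3/2) + 1 = -2744*I + 1 = 1 - 2744*I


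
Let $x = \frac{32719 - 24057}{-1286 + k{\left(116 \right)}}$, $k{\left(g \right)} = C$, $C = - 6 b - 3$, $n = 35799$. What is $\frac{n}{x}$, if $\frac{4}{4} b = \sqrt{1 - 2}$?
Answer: $- \frac{46144911}{8662} - \frac{107397 i}{4331} \approx -5327.3 - 24.797 i$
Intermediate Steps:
$b = i$ ($b = \sqrt{1 - 2} = \sqrt{-1} = i \approx 1.0 i$)
$C = -3 - 6 i$ ($C = - 6 i - 3 = -3 - 6 i \approx -3.0 - 6.0 i$)
$k{\left(g \right)} = -3 - 6 i$
$x = \frac{8662 \left(-1289 + 6 i\right)}{1661557}$ ($x = \frac{32719 - 24057}{-1286 - \left(3 + 6 i\right)} = \frac{8662}{-1289 - 6 i} = 8662 \frac{-1289 + 6 i}{1661557} = \frac{8662 \left(-1289 + 6 i\right)}{1661557} \approx -6.7198 + 0.031279 i$)
$\frac{n}{x} = \frac{35799}{- \frac{11165318}{1661557} + \frac{51972 i}{1661557}} = 35799 \frac{1661557 \left(- \frac{11165318}{1661557} - \frac{51972 i}{1661557}\right)}{75030244} = \frac{59482079043 \left(- \frac{11165318}{1661557} - \frac{51972 i}{1661557}\right)}{75030244}$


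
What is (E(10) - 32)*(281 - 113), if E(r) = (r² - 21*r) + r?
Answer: -22176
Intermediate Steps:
E(r) = r² - 20*r
(E(10) - 32)*(281 - 113) = (10*(-20 + 10) - 32)*(281 - 113) = (10*(-10) - 32)*168 = (-100 - 32)*168 = -132*168 = -22176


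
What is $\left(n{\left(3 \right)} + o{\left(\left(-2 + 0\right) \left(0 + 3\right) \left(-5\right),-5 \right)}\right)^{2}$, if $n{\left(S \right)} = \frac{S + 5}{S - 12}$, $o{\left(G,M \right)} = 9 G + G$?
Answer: $\frac{7246864}{81} \approx 89468.0$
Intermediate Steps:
$o{\left(G,M \right)} = 10 G$
$n{\left(S \right)} = \frac{5 + S}{-12 + S}$
$\left(n{\left(3 \right)} + o{\left(\left(-2 + 0\right) \left(0 + 3\right) \left(-5\right),-5 \right)}\right)^{2} = \left(\frac{5 + 3}{-12 + 3} + 10 \left(-2 + 0\right) \left(0 + 3\right) \left(-5\right)\right)^{2} = \left(\frac{1}{-9} \cdot 8 + 10 \left(-2\right) 3 \left(-5\right)\right)^{2} = \left(\left(- \frac{1}{9}\right) 8 + 10 \left(\left(-6\right) \left(-5\right)\right)\right)^{2} = \left(- \frac{8}{9} + 10 \cdot 30\right)^{2} = \left(- \frac{8}{9} + 300\right)^{2} = \left(\frac{2692}{9}\right)^{2} = \frac{7246864}{81}$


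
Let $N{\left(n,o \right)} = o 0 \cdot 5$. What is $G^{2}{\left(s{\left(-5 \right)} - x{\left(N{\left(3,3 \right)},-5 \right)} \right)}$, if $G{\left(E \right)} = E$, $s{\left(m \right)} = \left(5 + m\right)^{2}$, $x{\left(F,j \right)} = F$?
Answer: $0$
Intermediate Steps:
$N{\left(n,o \right)} = 0$ ($N{\left(n,o \right)} = 0 \cdot 5 = 0$)
$G^{2}{\left(s{\left(-5 \right)} - x{\left(N{\left(3,3 \right)},-5 \right)} \right)} = \left(\left(5 - 5\right)^{2} - 0\right)^{2} = \left(0^{2} + 0\right)^{2} = \left(0 + 0\right)^{2} = 0^{2} = 0$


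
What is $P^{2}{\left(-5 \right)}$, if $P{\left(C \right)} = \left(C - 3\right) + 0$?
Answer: $64$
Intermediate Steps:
$P{\left(C \right)} = -3 + C$ ($P{\left(C \right)} = \left(-3 + C\right) + 0 = -3 + C$)
$P^{2}{\left(-5 \right)} = \left(-3 - 5\right)^{2} = \left(-8\right)^{2} = 64$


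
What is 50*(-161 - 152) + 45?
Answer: -15605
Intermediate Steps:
50*(-161 - 152) + 45 = 50*(-313) + 45 = -15650 + 45 = -15605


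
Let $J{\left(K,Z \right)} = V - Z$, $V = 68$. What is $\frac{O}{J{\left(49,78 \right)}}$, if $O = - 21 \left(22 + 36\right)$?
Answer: $\frac{609}{5} \approx 121.8$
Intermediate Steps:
$J{\left(K,Z \right)} = 68 - Z$
$O = -1218$ ($O = \left(-21\right) 58 = -1218$)
$\frac{O}{J{\left(49,78 \right)}} = - \frac{1218}{68 - 78} = - \frac{1218}{-10} = \left(-1218\right) \left(- \frac{1}{10}\right) = \frac{609}{5}$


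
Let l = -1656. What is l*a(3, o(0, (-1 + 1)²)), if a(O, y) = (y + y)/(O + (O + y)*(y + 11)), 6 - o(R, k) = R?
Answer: -1656/13 ≈ -127.38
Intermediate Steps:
o(R, k) = 6 - R
a(O, y) = 2*y/(O + (11 + y)*(O + y)) (a(O, y) = (2*y)/(O + (O + y)*(11 + y)) = (2*y)/(O + (11 + y)*(O + y)) = 2*y/(O + (11 + y)*(O + y)))
l*a(3, o(0, (-1 + 1)²)) = -3312*(6 - 1*0)/((6 - 1*0)² + 11*(6 - 1*0) + 12*3 + 3*(6 - 1*0)) = -3312*(6 + 0)/((6 + 0)² + 11*(6 + 0) + 36 + 3*(6 + 0)) = -3312*6/(6² + 11*6 + 36 + 3*6) = -3312*6/(36 + 66 + 36 + 18) = -3312*6/156 = -1656*1/13 = -1656/13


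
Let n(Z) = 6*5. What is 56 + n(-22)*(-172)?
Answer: -5104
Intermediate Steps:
n(Z) = 30
56 + n(-22)*(-172) = 56 + 30*(-172) = 56 - 5160 = -5104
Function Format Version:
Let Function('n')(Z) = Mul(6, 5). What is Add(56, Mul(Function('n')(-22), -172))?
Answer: -5104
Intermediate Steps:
Function('n')(Z) = 30
Add(56, Mul(Function('n')(-22), -172)) = Add(56, Mul(30, -172)) = Add(56, -5160) = -5104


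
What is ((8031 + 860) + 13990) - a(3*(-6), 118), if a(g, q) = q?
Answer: 22763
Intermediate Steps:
((8031 + 860) + 13990) - a(3*(-6), 118) = ((8031 + 860) + 13990) - 1*118 = (8891 + 13990) - 118 = 22881 - 118 = 22763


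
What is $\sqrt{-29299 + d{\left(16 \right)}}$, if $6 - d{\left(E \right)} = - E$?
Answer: $3 i \sqrt{3253} \approx 171.11 i$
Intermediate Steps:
$d{\left(E \right)} = 6 + E$ ($d{\left(E \right)} = 6 - - E = 6 + E$)
$\sqrt{-29299 + d{\left(16 \right)}} = \sqrt{-29299 + \left(6 + 16\right)} = \sqrt{-29299 + 22} = \sqrt{-29277} = 3 i \sqrt{3253}$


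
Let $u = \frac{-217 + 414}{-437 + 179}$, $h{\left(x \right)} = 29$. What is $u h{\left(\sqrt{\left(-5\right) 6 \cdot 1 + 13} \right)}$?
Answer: $- \frac{5713}{258} \approx -22.143$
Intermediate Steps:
$u = - \frac{197}{258}$ ($u = \frac{197}{-258} = 197 \left(- \frac{1}{258}\right) = - \frac{197}{258} \approx -0.76357$)
$u h{\left(\sqrt{\left(-5\right) 6 \cdot 1 + 13} \right)} = \left(- \frac{197}{258}\right) 29 = - \frac{5713}{258}$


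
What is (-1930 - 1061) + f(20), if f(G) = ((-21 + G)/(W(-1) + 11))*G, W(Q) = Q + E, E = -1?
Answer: -26939/9 ≈ -2993.2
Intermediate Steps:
W(Q) = -1 + Q (W(Q) = Q - 1 = -1 + Q)
f(G) = G*(-7/3 + G/9) (f(G) = ((-21 + G)/((-1 - 1) + 11))*G = ((-21 + G)/(-2 + 11))*G = ((-21 + G)/9)*G = ((-21 + G)*(1/9))*G = (-7/3 + G/9)*G = G*(-7/3 + G/9))
(-1930 - 1061) + f(20) = (-1930 - 1061) + (1/9)*20*(-21 + 20) = -2991 + (1/9)*20*(-1) = -2991 - 20/9 = -26939/9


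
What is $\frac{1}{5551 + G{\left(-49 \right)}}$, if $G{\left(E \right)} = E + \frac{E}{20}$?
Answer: $\frac{20}{109991} \approx 0.00018183$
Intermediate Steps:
$G{\left(E \right)} = \frac{21 E}{20}$ ($G{\left(E \right)} = E + E \frac{1}{20} = E + \frac{E}{20} = \frac{21 E}{20}$)
$\frac{1}{5551 + G{\left(-49 \right)}} = \frac{1}{5551 + \frac{21}{20} \left(-49\right)} = \frac{1}{5551 - \frac{1029}{20}} = \frac{1}{\frac{109991}{20}} = \frac{20}{109991}$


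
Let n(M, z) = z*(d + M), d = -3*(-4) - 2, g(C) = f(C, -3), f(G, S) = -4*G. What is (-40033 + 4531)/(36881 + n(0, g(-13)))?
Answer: -11834/12467 ≈ -0.94923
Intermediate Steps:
g(C) = -4*C
d = 10 (d = 12 - 2 = 10)
n(M, z) = z*(10 + M)
(-40033 + 4531)/(36881 + n(0, g(-13))) = (-40033 + 4531)/(36881 + (-4*(-13))*(10 + 0)) = -35502/(36881 + 52*10) = -35502/(36881 + 520) = -35502/37401 = -35502*1/37401 = -11834/12467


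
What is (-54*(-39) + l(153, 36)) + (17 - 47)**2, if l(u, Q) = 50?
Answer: 3056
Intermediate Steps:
(-54*(-39) + l(153, 36)) + (17 - 47)**2 = (-54*(-39) + 50) + (17 - 47)**2 = (2106 + 50) + (-30)**2 = 2156 + 900 = 3056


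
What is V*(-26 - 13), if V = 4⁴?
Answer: -9984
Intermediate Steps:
V = 256
V*(-26 - 13) = 256*(-26 - 13) = 256*(-39) = -9984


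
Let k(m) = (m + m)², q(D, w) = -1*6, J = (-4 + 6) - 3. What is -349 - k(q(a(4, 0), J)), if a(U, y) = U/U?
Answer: -493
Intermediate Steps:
a(U, y) = 1
J = -1 (J = 2 - 3 = -1)
q(D, w) = -6
k(m) = 4*m² (k(m) = (2*m)² = 4*m²)
-349 - k(q(a(4, 0), J)) = -349 - 4*(-6)² = -349 - 4*36 = -349 - 1*144 = -349 - 144 = -493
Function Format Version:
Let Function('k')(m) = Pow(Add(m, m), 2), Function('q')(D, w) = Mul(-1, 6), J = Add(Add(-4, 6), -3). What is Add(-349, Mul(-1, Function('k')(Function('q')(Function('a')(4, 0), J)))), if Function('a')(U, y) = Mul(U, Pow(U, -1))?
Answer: -493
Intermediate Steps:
Function('a')(U, y) = 1
J = -1 (J = Add(2, -3) = -1)
Function('q')(D, w) = -6
Function('k')(m) = Mul(4, Pow(m, 2)) (Function('k')(m) = Pow(Mul(2, m), 2) = Mul(4, Pow(m, 2)))
Add(-349, Mul(-1, Function('k')(Function('q')(Function('a')(4, 0), J)))) = Add(-349, Mul(-1, Mul(4, Pow(-6, 2)))) = Add(-349, Mul(-1, Mul(4, 36))) = Add(-349, Mul(-1, 144)) = Add(-349, -144) = -493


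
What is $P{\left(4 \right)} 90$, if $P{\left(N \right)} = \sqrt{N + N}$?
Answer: $180 \sqrt{2} \approx 254.56$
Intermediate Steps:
$P{\left(N \right)} = \sqrt{2} \sqrt{N}$ ($P{\left(N \right)} = \sqrt{2 N} = \sqrt{2} \sqrt{N}$)
$P{\left(4 \right)} 90 = \sqrt{2} \sqrt{4} \cdot 90 = \sqrt{2} \cdot 2 \cdot 90 = 2 \sqrt{2} \cdot 90 = 180 \sqrt{2}$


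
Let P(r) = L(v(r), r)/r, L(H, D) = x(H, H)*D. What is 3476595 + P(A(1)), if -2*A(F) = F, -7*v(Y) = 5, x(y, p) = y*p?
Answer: 170353180/49 ≈ 3.4766e+6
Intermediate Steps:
x(y, p) = p*y
v(Y) = -5/7 (v(Y) = -⅐*5 = -5/7)
L(H, D) = D*H² (L(H, D) = (H*H)*D = H²*D = D*H²)
A(F) = -F/2
P(r) = 25/49 (P(r) = (r*(-5/7)²)/r = (r*(25/49))/r = (25*r/49)/r = 25/49)
3476595 + P(A(1)) = 3476595 + 25/49 = 170353180/49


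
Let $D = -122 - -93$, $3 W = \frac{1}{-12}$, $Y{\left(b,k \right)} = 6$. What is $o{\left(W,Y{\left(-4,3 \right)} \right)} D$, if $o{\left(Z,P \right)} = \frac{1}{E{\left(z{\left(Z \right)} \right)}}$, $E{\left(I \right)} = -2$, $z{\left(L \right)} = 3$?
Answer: $\frac{29}{2} \approx 14.5$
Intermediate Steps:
$W = - \frac{1}{36}$ ($W = \frac{1}{3 \left(-12\right)} = \frac{1}{3} \left(- \frac{1}{12}\right) = - \frac{1}{36} \approx -0.027778$)
$D = -29$ ($D = -122 + 93 = -29$)
$o{\left(Z,P \right)} = - \frac{1}{2}$ ($o{\left(Z,P \right)} = \frac{1}{-2} = - \frac{1}{2}$)
$o{\left(W,Y{\left(-4,3 \right)} \right)} D = \left(- \frac{1}{2}\right) \left(-29\right) = \frac{29}{2}$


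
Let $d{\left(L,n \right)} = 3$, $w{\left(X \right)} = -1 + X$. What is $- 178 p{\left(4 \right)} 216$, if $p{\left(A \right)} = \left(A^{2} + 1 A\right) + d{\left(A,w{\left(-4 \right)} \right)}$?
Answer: $-884304$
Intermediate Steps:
$p{\left(A \right)} = 3 + A + A^{2}$ ($p{\left(A \right)} = \left(A^{2} + 1 A\right) + 3 = \left(A^{2} + A\right) + 3 = \left(A + A^{2}\right) + 3 = 3 + A + A^{2}$)
$- 178 p{\left(4 \right)} 216 = - 178 \left(3 + 4 + 4^{2}\right) 216 = - 178 \left(3 + 4 + 16\right) 216 = \left(-178\right) 23 \cdot 216 = \left(-4094\right) 216 = -884304$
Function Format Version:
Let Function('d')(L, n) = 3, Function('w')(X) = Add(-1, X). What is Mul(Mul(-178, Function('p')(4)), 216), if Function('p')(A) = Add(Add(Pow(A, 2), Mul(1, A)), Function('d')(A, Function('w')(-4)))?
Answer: -884304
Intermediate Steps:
Function('p')(A) = Add(3, A, Pow(A, 2)) (Function('p')(A) = Add(Add(Pow(A, 2), Mul(1, A)), 3) = Add(Add(Pow(A, 2), A), 3) = Add(Add(A, Pow(A, 2)), 3) = Add(3, A, Pow(A, 2)))
Mul(Mul(-178, Function('p')(4)), 216) = Mul(Mul(-178, Add(3, 4, Pow(4, 2))), 216) = Mul(Mul(-178, Add(3, 4, 16)), 216) = Mul(Mul(-178, 23), 216) = Mul(-4094, 216) = -884304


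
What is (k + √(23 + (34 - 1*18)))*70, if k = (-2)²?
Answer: 280 + 70*√39 ≈ 717.15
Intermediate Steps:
k = 4
(k + √(23 + (34 - 1*18)))*70 = (4 + √(23 + (34 - 1*18)))*70 = (4 + √(23 + (34 - 18)))*70 = (4 + √(23 + 16))*70 = (4 + √39)*70 = 280 + 70*√39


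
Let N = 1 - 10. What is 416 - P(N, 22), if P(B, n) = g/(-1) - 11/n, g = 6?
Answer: 845/2 ≈ 422.50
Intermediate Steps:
N = -9
P(B, n) = -6 - 11/n (P(B, n) = 6/(-1) - 11/n = 6*(-1) - 11/n = -6 - 11/n)
416 - P(N, 22) = 416 - (-6 - 11/22) = 416 - (-6 - 11*1/22) = 416 - (-6 - 1/2) = 416 - 1*(-13/2) = 416 + 13/2 = 845/2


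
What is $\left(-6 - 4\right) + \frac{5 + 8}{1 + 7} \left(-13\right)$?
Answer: $- \frac{249}{8} \approx -31.125$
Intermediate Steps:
$\left(-6 - 4\right) + \frac{5 + 8}{1 + 7} \left(-13\right) = -10 + \frac{13}{8} \left(-13\right) = -10 - \frac{169}{8} = - \frac{249}{8}$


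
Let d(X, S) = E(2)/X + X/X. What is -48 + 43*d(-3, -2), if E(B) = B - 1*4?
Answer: 71/3 ≈ 23.667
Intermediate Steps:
E(B) = -4 + B (E(B) = B - 4 = -4 + B)
d(X, S) = 1 - 2/X (d(X, S) = (-4 + 2)/X + X/X = -2/X + 1 = 1 - 2/X)
-48 + 43*d(-3, -2) = -48 + 43*((-2 - 3)/(-3)) = -48 + 43*(-⅓*(-5)) = -48 + 43*(5/3) = -48 + 215/3 = 71/3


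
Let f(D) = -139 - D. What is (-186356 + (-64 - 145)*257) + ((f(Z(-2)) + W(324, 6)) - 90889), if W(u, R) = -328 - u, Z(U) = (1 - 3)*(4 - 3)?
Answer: -331747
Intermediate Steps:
Z(U) = -2 (Z(U) = -2*1 = -2)
(-186356 + (-64 - 145)*257) + ((f(Z(-2)) + W(324, 6)) - 90889) = (-186356 + (-64 - 145)*257) + (((-139 - 1*(-2)) + (-328 - 1*324)) - 90889) = (-186356 - 209*257) + (((-139 + 2) + (-328 - 324)) - 90889) = (-186356 - 53713) + ((-137 - 652) - 90889) = -240069 + (-789 - 90889) = -240069 - 91678 = -331747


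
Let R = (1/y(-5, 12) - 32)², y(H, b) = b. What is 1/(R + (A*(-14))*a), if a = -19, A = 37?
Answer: 144/1563937 ≈ 9.2075e-5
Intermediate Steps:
R = 146689/144 (R = (1/12 - 32)² = (-383/12)² = 146689/144 ≈ 1018.7)
1/(R + (A*(-14))*a) = 1/(146689/144 + (37*(-14))*(-19)) = 1/(146689/144 - 518*(-19)) = 1/(146689/144 + 9842) = 1/(1563937/144) = 144/1563937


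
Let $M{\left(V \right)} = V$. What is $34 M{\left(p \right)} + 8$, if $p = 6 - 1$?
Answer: $178$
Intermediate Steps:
$p = 5$
$34 M{\left(p \right)} + 8 = 34 \cdot 5 + 8 = 170 + 8 = 178$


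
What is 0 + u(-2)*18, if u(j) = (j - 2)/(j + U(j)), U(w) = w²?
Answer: -36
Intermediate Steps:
u(j) = (-2 + j)/(j + j²) (u(j) = (j - 2)/(j + j²) = (-2 + j)/(j + j²))
0 + u(-2)*18 = 0 + ((-2 - 2)/((-2)*(1 - 2)))*18 = 0 - ½*(-4)/(-1)*18 = 0 - ½*(-1)*(-4)*18 = 0 - 2*18 = 0 - 36 = -36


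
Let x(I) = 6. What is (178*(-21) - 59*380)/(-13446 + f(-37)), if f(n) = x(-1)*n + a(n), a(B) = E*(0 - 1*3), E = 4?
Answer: 13079/6840 ≈ 1.9121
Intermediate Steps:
a(B) = -12 (a(B) = 4*(0 - 1*3) = 4*(0 - 3) = 4*(-3) = -12)
f(n) = -12 + 6*n (f(n) = 6*n - 12 = -12 + 6*n)
(178*(-21) - 59*380)/(-13446 + f(-37)) = (178*(-21) - 59*380)/(-13446 + (-12 + 6*(-37))) = (-3738 - 22420)/(-13446 + (-12 - 222)) = -26158/(-13446 - 234) = -26158/(-13680) = -26158*(-1/13680) = 13079/6840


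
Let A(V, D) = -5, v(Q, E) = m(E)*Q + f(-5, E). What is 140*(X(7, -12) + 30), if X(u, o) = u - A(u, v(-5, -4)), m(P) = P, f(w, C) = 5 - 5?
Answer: 5880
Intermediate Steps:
f(w, C) = 0
v(Q, E) = E*Q (v(Q, E) = E*Q + 0 = E*Q)
X(u, o) = 5 + u (X(u, o) = u - 1*(-5) = u + 5 = 5 + u)
140*(X(7, -12) + 30) = 140*((5 + 7) + 30) = 140*(12 + 30) = 140*42 = 5880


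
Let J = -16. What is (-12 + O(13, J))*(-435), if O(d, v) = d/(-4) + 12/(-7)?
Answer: 206625/28 ≈ 7379.5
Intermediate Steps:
O(d, v) = -12/7 - d/4 (O(d, v) = d*(-1/4) + 12*(-1/7) = -d/4 - 12/7 = -12/7 - d/4)
(-12 + O(13, J))*(-435) = (-12 + (-12/7 - 1/4*13))*(-435) = (-12 + (-12/7 - 13/4))*(-435) = (-12 - 139/28)*(-435) = -475/28*(-435) = 206625/28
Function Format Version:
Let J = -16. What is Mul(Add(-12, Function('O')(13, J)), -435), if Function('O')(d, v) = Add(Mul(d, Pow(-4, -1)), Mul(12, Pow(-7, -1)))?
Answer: Rational(206625, 28) ≈ 7379.5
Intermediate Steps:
Function('O')(d, v) = Add(Rational(-12, 7), Mul(Rational(-1, 4), d)) (Function('O')(d, v) = Add(Mul(d, Rational(-1, 4)), Mul(12, Rational(-1, 7))) = Add(Mul(Rational(-1, 4), d), Rational(-12, 7)) = Add(Rational(-12, 7), Mul(Rational(-1, 4), d)))
Mul(Add(-12, Function('O')(13, J)), -435) = Mul(Add(-12, Add(Rational(-12, 7), Mul(Rational(-1, 4), 13))), -435) = Mul(Add(-12, Add(Rational(-12, 7), Rational(-13, 4))), -435) = Mul(Add(-12, Rational(-139, 28)), -435) = Mul(Rational(-475, 28), -435) = Rational(206625, 28)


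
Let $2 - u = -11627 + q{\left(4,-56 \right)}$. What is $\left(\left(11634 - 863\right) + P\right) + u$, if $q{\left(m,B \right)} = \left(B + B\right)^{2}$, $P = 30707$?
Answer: $40563$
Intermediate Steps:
$q{\left(m,B \right)} = 4 B^{2}$ ($q{\left(m,B \right)} = \left(2 B\right)^{2} = 4 B^{2}$)
$u = -915$ ($u = 2 - \left(-11627 + 4 \left(-56\right)^{2}\right) = 2 - \left(-11627 + 4 \cdot 3136\right) = 2 - \left(-11627 + 12544\right) = 2 - 917 = -915$)
$\left(\left(11634 - 863\right) + P\right) + u = \left(\left(11634 - 863\right) + 30707\right) - 915 = \left(10771 + 30707\right) - 915 = 41478 - 915 = 40563$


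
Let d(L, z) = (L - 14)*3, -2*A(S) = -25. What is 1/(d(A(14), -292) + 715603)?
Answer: 2/1431197 ≈ 1.3974e-6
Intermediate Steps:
A(S) = 25/2 (A(S) = -½*(-25) = 25/2)
d(L, z) = -42 + 3*L (d(L, z) = (-14 + L)*3 = -42 + 3*L)
1/(d(A(14), -292) + 715603) = 1/((-42 + 3*(25/2)) + 715603) = 1/((-42 + 75/2) + 715603) = 1/(-9/2 + 715603) = 1/(1431197/2) = 2/1431197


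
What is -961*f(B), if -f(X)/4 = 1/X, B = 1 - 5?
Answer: -961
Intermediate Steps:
B = -4
f(X) = -4/X
-961*f(B) = -(-3844)/(-4) = -(-3844)*(-1)/4 = -961*1 = -961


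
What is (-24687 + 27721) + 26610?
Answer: 29644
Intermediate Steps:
(-24687 + 27721) + 26610 = 3034 + 26610 = 29644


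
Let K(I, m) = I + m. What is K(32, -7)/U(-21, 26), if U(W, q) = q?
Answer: 25/26 ≈ 0.96154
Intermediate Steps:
K(32, -7)/U(-21, 26) = (32 - 7)/26 = 25*(1/26) = 25/26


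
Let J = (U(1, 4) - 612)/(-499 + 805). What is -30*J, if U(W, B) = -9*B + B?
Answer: 3220/51 ≈ 63.137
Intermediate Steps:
U(W, B) = -8*B
J = -322/153 (J = (-8*4 - 612)/(-499 + 805) = (-32 - 612)/306 = -644*1/306 = -322/153 ≈ -2.1046)
-30*J = -30*(-322/153) = 3220/51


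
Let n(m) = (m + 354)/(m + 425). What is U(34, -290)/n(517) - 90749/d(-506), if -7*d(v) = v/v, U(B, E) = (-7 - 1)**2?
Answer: 553356941/871 ≈ 6.3531e+5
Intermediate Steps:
U(B, E) = 64 (U(B, E) = (-8)**2 = 64)
d(v) = -1/7 (d(v) = -v/(7*v) = -1/7*1 = -1/7)
n(m) = (354 + m)/(425 + m)
U(34, -290)/n(517) - 90749/d(-506) = 64/(((354 + 517)/(425 + 517))) - 90749/(-1/7) = 64/((871/942)) - 90749*(-7) = 64/(((1/942)*871)) + 635243 = 64/(871/942) + 635243 = 64*(942/871) + 635243 = 60288/871 + 635243 = 553356941/871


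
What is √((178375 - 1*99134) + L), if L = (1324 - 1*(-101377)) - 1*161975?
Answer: √19967 ≈ 141.30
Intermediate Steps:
L = -59274 (L = (1324 + 101377) - 161975 = 102701 - 161975 = -59274)
√((178375 - 1*99134) + L) = √((178375 - 1*99134) - 59274) = √((178375 - 99134) - 59274) = √(79241 - 59274) = √19967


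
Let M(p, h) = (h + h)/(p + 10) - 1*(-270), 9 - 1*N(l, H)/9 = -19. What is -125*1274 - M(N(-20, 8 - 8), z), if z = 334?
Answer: -20897454/131 ≈ -1.5952e+5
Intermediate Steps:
N(l, H) = 252 (N(l, H) = 81 - 9*(-19) = 81 + 171 = 252)
M(p, h) = 270 + 2*h/(10 + p) (M(p, h) = (2*h)/(10 + p) + 270 = 2*h/(10 + p) + 270 = 270 + 2*h/(10 + p))
-125*1274 - M(N(-20, 8 - 8), z) = -125*1274 - 2*(1350 + 334 + 135*252)/(10 + 252) = -159250 - 2*(1350 + 334 + 34020)/262 = -159250 - 2*35704/262 = -159250 - 1*35704/131 = -159250 - 35704/131 = -20897454/131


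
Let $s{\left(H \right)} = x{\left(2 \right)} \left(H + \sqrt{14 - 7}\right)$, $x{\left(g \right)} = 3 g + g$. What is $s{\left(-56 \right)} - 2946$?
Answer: $-3394 + 8 \sqrt{7} \approx -3372.8$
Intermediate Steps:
$x{\left(g \right)} = 4 g$
$s{\left(H \right)} = 8 H + 8 \sqrt{7}$ ($s{\left(H \right)} = 4 \cdot 2 \left(H + \sqrt{14 - 7}\right) = 8 \left(H + \sqrt{7}\right) = 8 H + 8 \sqrt{7}$)
$s{\left(-56 \right)} - 2946 = \left(8 \left(-56\right) + 8 \sqrt{7}\right) - 2946 = \left(-448 + 8 \sqrt{7}\right) - 2946 = -3394 + 8 \sqrt{7}$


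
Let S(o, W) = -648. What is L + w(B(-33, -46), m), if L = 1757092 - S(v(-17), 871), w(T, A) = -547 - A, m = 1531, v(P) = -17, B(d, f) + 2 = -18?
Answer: 1755662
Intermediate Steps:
B(d, f) = -20 (B(d, f) = -2 - 18 = -20)
w(T, A) = -547 - A
L = 1757740 (L = 1757092 - 1*(-648) = 1757092 + 648 = 1757740)
L + w(B(-33, -46), m) = 1757740 + (-547 - 1*1531) = 1757740 + (-547 - 1531) = 1757740 - 2078 = 1755662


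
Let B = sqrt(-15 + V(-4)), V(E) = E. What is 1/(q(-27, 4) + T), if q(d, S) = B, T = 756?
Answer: 756/571555 - I*sqrt(19)/571555 ≈ 0.0013227 - 7.6264e-6*I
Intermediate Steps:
B = I*sqrt(19) (B = sqrt(-15 - 4) = sqrt(-19) = I*sqrt(19) ≈ 4.3589*I)
q(d, S) = I*sqrt(19)
1/(q(-27, 4) + T) = 1/(I*sqrt(19) + 756) = 1/(756 + I*sqrt(19))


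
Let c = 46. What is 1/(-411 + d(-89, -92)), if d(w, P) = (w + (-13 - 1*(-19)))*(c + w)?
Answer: 1/3158 ≈ 0.00031666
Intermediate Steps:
d(w, P) = (6 + w)*(46 + w) (d(w, P) = (w + (-13 - 1*(-19)))*(46 + w) = (w + (-13 + 19))*(46 + w) = (w + 6)*(46 + w) = (6 + w)*(46 + w))
1/(-411 + d(-89, -92)) = 1/(-411 + (276 + (-89)**2 + 52*(-89))) = 1/(-411 + (276 + 7921 - 4628)) = 1/(-411 + 3569) = 1/3158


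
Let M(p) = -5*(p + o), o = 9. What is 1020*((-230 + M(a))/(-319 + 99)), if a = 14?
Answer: 17595/11 ≈ 1599.5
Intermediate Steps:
M(p) = -45 - 5*p (M(p) = -5*(p + 9) = -5*(9 + p) = -45 - 5*p)
1020*((-230 + M(a))/(-319 + 99)) = 1020*((-230 + (-45 - 5*14))/(-319 + 99)) = 1020*((-230 + (-45 - 70))/(-220)) = 1020*((-230 - 115)*(-1/220)) = 1020*(-345*(-1/220)) = 1020*(69/44) = 17595/11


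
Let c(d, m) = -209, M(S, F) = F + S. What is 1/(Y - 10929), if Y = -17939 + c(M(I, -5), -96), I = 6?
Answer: -1/29077 ≈ -3.4391e-5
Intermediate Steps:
Y = -18148 (Y = -17939 - 209 = -18148)
1/(Y - 10929) = 1/(-18148 - 10929) = 1/(-29077) = -1/29077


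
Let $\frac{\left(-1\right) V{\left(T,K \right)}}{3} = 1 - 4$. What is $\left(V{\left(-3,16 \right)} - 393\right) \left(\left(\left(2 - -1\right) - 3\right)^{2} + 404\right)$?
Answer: $-155136$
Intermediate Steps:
$V{\left(T,K \right)} = 9$ ($V{\left(T,K \right)} = - 3 \left(1 - 4\right) = \left(-3\right) \left(-3\right) = 9$)
$\left(V{\left(-3,16 \right)} - 393\right) \left(\left(\left(2 - -1\right) - 3\right)^{2} + 404\right) = \left(9 - 393\right) \left(\left(\left(2 - -1\right) - 3\right)^{2} + 404\right) = - 384 \left(\left(\left(2 + 1\right) - 3\right)^{2} + 404\right) = - 384 \left(\left(3 - 3\right)^{2} + 404\right) = - 384 \left(0^{2} + 404\right) = - 384 \left(0 + 404\right) = \left(-384\right) 404 = -155136$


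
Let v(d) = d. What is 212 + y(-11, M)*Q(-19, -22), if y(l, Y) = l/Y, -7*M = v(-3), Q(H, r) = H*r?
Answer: -31550/3 ≈ -10517.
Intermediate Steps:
M = 3/7 (M = -⅐*(-3) = 3/7 ≈ 0.42857)
212 + y(-11, M)*Q(-19, -22) = 212 + (-11/3/7)*(-19*(-22)) = 212 - 11*7/3*418 = 212 - 77/3*418 = 212 - 32186/3 = -31550/3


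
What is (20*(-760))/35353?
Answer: -15200/35353 ≈ -0.42995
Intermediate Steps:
(20*(-760))/35353 = -15200*1/35353 = -15200/35353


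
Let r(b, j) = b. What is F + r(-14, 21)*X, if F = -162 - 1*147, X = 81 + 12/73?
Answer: -105507/73 ≈ -1445.3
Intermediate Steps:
X = 5925/73 (X = 81 + 12*(1/73) = 81 + 12/73 = 5925/73 ≈ 81.164)
F = -309 (F = -162 - 147 = -309)
F + r(-14, 21)*X = -309 - 14*5925/73 = -309 - 82950/73 = -105507/73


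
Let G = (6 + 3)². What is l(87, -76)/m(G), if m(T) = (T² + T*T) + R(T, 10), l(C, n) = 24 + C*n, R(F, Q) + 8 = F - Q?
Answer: -732/1465 ≈ -0.49966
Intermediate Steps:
R(F, Q) = -8 + F - Q (R(F, Q) = -8 + (F - Q) = -8 + F - Q)
G = 81 (G = 9² = 81)
m(T) = -18 + T + 2*T² (m(T) = (T² + T*T) + (-8 + T - 1*10) = (T² + T²) + (-8 + T - 10) = 2*T² + (-18 + T) = -18 + T + 2*T²)
l(87, -76)/m(G) = (24 + 87*(-76))/(-18 + 81 + 2*81²) = (24 - 6612)/(-18 + 81 + 2*6561) = -6588/(-18 + 81 + 13122) = -6588/13185 = -6588*1/13185 = -732/1465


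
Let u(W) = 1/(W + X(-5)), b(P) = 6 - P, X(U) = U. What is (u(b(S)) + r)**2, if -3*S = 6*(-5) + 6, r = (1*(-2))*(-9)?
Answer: 15625/49 ≈ 318.88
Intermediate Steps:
r = 18 (r = -2*(-9) = 18)
S = 8 (S = -(6*(-5) + 6)/3 = -(-30 + 6)/3 = -1/3*(-24) = 8)
u(W) = 1/(-5 + W) (u(W) = 1/(W - 5) = 1/(-5 + W))
(u(b(S)) + r)**2 = (1/(-5 + (6 - 1*8)) + 18)**2 = (1/(-5 + (6 - 8)) + 18)**2 = (1/(-5 - 2) + 18)**2 = (1/(-7) + 18)**2 = (-1/7 + 18)**2 = (125/7)**2 = 15625/49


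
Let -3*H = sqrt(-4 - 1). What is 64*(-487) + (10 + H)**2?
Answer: -31168 + (30 - I*sqrt(5))**2/9 ≈ -31069.0 - 14.907*I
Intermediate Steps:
H = -I*sqrt(5)/3 (H = -sqrt(-4 - 1)/3 = -I*sqrt(5)/3 ≈ -0.74536*I)
64*(-487) + (10 + H)**2 = 64*(-487) + (10 - I*sqrt(5)/3)**2 = -31168 + (10 - I*sqrt(5)/3)**2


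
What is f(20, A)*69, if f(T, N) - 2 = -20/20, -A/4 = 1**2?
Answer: 69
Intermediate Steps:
A = -4 (A = -4*1**2 = -4*1 = -4)
f(T, N) = 1 (f(T, N) = 2 - 20/20 = 2 - 20*1/20 = 2 - 1 = 1)
f(20, A)*69 = 1*69 = 69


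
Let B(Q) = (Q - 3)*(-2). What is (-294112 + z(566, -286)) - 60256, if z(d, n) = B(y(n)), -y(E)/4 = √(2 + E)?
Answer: -354362 + 16*I*√71 ≈ -3.5436e+5 + 134.82*I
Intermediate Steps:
y(E) = -4*√(2 + E)
B(Q) = 6 - 2*Q (B(Q) = (-3 + Q)*(-2) = 6 - 2*Q)
z(d, n) = 6 + 8*√(2 + n) (z(d, n) = 6 - (-8)*√(2 + n) = 6 + 8*√(2 + n))
(-294112 + z(566, -286)) - 60256 = (-294112 + (6 + 8*√(2 - 286))) - 60256 = (-294112 + (6 + 8*√(-284))) - 60256 = (-294112 + (6 + 8*(2*I*√71))) - 60256 = (-294112 + (6 + 16*I*√71)) - 60256 = (-294106 + 16*I*√71) - 60256 = -354362 + 16*I*√71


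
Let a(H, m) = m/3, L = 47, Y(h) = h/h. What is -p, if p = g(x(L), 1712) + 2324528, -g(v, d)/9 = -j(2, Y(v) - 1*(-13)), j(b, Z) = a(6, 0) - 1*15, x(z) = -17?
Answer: -2324393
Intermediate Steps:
Y(h) = 1
a(H, m) = m/3 (a(H, m) = m*(⅓) = m/3)
j(b, Z) = -15 (j(b, Z) = (⅓)*0 - 1*15 = 0 - 15 = -15)
g(v, d) = -135 (g(v, d) = -(-9)*(-15) = -9*15 = -135)
p = 2324393 (p = -135 + 2324528 = 2324393)
-p = -1*2324393 = -2324393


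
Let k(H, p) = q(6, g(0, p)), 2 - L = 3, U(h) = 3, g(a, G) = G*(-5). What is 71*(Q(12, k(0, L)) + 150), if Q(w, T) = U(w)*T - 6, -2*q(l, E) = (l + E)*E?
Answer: 8733/2 ≈ 4366.5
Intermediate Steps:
g(a, G) = -5*G
L = -1 (L = 2 - 1*3 = 2 - 3 = -1)
q(l, E) = -E*(E + l)/2 (q(l, E) = -(l + E)*E/2 = -(E + l)*E/2 = -E*(E + l)/2)
k(H, p) = 5*p*(6 - 5*p)/2 (k(H, p) = -(-5*p)*(-5*p + 6)/2 = -(-5*p)*(6 - 5*p)/2 = 5*p*(6 - 5*p)/2)
Q(w, T) = -6 + 3*T (Q(w, T) = 3*T - 6 = -6 + 3*T)
71*(Q(12, k(0, L)) + 150) = 71*((-6 + 3*((5/2)*(-1)*(6 - 5*(-1)))) + 150) = 71*((-6 + 3*((5/2)*(-1)*(6 + 5))) + 150) = 71*((-6 + 3*((5/2)*(-1)*11)) + 150) = 71*((-6 + 3*(-55/2)) + 150) = 71*((-6 - 165/2) + 150) = 71*(-177/2 + 150) = 71*(123/2) = 8733/2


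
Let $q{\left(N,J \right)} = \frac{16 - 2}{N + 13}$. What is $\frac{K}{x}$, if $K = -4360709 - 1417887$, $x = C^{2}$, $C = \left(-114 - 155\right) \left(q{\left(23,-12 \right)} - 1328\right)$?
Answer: $- \frac{1872265104}{41322950893849} \approx -4.5308 \cdot 10^{-5}$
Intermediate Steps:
$q{\left(N,J \right)} = \frac{14}{13 + N}$
$C = \frac{6428293}{18}$ ($C = \left(-114 - 155\right) \left(\frac{14}{13 + 23} - 1328\right) = - 269 \left(\frac{14}{36} - 1328\right) = - 269 \left(14 \cdot \frac{1}{36} - 1328\right) = - 269 \left(\frac{7}{18} - 1328\right) = \left(-269\right) \left(- \frac{23897}{18}\right) = \frac{6428293}{18} \approx 3.5713 \cdot 10^{5}$)
$x = \frac{41322950893849}{324}$ ($x = \left(\frac{6428293}{18}\right)^{2} = \frac{41322950893849}{324} \approx 1.2754 \cdot 10^{11}$)
$K = -5778596$
$\frac{K}{x} = - \frac{5778596}{\frac{41322950893849}{324}} = \left(-5778596\right) \frac{324}{41322950893849} = - \frac{1872265104}{41322950893849}$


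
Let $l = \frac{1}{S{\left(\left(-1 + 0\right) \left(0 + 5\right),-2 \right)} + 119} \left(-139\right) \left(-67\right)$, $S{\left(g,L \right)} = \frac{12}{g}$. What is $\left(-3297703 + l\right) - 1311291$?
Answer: $- \frac{2686996937}{583} \approx -4.6089 \cdot 10^{6}$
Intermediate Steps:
$l = \frac{46565}{583}$ ($l = \frac{1}{\frac{12}{\left(-1 + 0\right) \left(0 + 5\right)} + 119} \left(-139\right) \left(-67\right) = \frac{1}{\frac{12}{\left(-1\right) 5} + 119} \left(-139\right) \left(-67\right) = \frac{1}{\frac{12}{-5} + 119} \left(-139\right) \left(-67\right) = \frac{1}{12 \left(- \frac{1}{5}\right) + 119} \left(-139\right) \left(-67\right) = \frac{1}{- \frac{12}{5} + 119} \left(-139\right) \left(-67\right) = \frac{1}{\frac{583}{5}} \left(-139\right) \left(-67\right) = \frac{5}{583} \left(-139\right) \left(-67\right) = \left(- \frac{695}{583}\right) \left(-67\right) = \frac{46565}{583} \approx 79.871$)
$\left(-3297703 + l\right) - 1311291 = \left(-3297703 + \frac{46565}{583}\right) - 1311291 = - \frac{1922514284}{583} - 1311291 = - \frac{2686996937}{583}$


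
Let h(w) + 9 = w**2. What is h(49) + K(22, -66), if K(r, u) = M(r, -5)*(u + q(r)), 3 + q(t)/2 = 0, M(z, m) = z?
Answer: 808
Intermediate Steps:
h(w) = -9 + w**2
q(t) = -6 (q(t) = -6 + 2*0 = -6 + 0 = -6)
K(r, u) = r*(-6 + u) (K(r, u) = r*(u - 6) = r*(-6 + u))
h(49) + K(22, -66) = (-9 + 49**2) + 22*(-6 - 66) = (-9 + 2401) + 22*(-72) = 2392 - 1584 = 808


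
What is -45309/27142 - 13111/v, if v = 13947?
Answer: -987783385/378549474 ≈ -2.6094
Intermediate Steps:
-45309/27142 - 13111/v = -45309/27142 - 13111/13947 = -987783385/378549474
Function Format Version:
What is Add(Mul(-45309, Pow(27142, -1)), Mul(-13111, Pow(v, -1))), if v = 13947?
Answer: Rational(-987783385, 378549474) ≈ -2.6094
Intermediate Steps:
Add(Mul(-45309, Pow(27142, -1)), Mul(-13111, Pow(v, -1))) = Add(Mul(-45309, Pow(27142, -1)), Mul(-13111, Pow(13947, -1))) = Add(Mul(-45309, Rational(1, 27142)), Mul(-13111, Rational(1, 13947))) = Add(Rational(-45309, 27142), Rational(-13111, 13947)) = Rational(-987783385, 378549474)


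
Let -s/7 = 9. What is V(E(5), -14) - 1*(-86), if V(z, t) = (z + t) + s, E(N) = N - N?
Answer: 9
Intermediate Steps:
s = -63 (s = -7*9 = -63)
E(N) = 0
V(z, t) = -63 + t + z (V(z, t) = (z + t) - 63 = (t + z) - 63 = -63 + t + z)
V(E(5), -14) - 1*(-86) = (-63 - 14 + 0) - 1*(-86) = -77 + 86 = 9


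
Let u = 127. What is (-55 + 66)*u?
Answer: 1397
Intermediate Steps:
(-55 + 66)*u = (-55 + 66)*127 = 11*127 = 1397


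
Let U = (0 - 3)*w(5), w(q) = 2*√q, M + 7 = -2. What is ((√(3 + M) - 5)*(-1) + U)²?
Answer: (-5 + 6*√5 + I*√6)² ≈ 64.836 + 41.232*I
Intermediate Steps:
M = -9 (M = -7 - 2 = -9)
U = -6*√5 (U = (0 - 3)*(2*√5) = -6*√5 ≈ -13.416)
((√(3 + M) - 5)*(-1) + U)² = ((√(3 - 9) - 5)*(-1) - 6*√5)² = ((√(-6) - 5)*(-1) - 6*√5)² = ((I*√6 - 5)*(-1) - 6*√5)² = ((-5 + I*√6)*(-1) - 6*√5)² = ((5 - I*√6) - 6*√5)² = (5 - 6*√5 - I*√6)²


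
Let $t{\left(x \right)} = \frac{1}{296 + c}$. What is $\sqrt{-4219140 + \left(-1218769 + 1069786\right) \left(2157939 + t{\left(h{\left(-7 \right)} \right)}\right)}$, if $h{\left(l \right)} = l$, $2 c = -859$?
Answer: $\frac{i \sqrt{2546605017407359}}{89} \approx 5.6701 \cdot 10^{5} i$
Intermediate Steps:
$c = - \frac{859}{2}$ ($c = \frac{1}{2} \left(-859\right) = - \frac{859}{2} \approx -429.5$)
$t{\left(x \right)} = - \frac{2}{267}$ ($t{\left(x \right)} = \frac{1}{296 - \frac{859}{2}} = \frac{1}{- \frac{267}{2}} = - \frac{2}{267}$)
$\sqrt{-4219140 + \left(-1218769 + 1069786\right) \left(2157939 + t{\left(h{\left(-7 \right)} \right)}\right)} = \sqrt{-4219140 + \left(-1218769 + 1069786\right) \left(2157939 - \frac{2}{267}\right)} = \sqrt{-4219140 - \frac{28613164017971}{89}} = \sqrt{- \frac{28613539521431}{89}} = \frac{i \sqrt{2546605017407359}}{89}$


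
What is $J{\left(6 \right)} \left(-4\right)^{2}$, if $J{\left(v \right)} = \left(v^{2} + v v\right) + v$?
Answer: $1248$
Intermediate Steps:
$J{\left(v \right)} = v + 2 v^{2}$ ($J{\left(v \right)} = \left(v^{2} + v^{2}\right) + v = 2 v^{2} + v = v + 2 v^{2}$)
$J{\left(6 \right)} \left(-4\right)^{2} = 6 \left(1 + 2 \cdot 6\right) \left(-4\right)^{2} = 6 \left(1 + 12\right) 16 = 6 \cdot 13 \cdot 16 = 78 \cdot 16 = 1248$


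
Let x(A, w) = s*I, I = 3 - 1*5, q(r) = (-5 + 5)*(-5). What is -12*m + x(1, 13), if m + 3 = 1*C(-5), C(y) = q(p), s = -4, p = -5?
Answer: 44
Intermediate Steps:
q(r) = 0 (q(r) = 0*(-5) = 0)
C(y) = 0
I = -2 (I = 3 - 5 = -2)
x(A, w) = 8 (x(A, w) = -4*(-2) = 8)
m = -3 (m = -3 + 1*0 = -3 + 0 = -3)
-12*m + x(1, 13) = -12*(-3) + 8 = 36 + 8 = 44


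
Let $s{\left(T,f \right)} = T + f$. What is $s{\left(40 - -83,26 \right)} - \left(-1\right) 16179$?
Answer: $16328$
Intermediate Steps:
$s{\left(40 - -83,26 \right)} - \left(-1\right) 16179 = \left(\left(40 - -83\right) + 26\right) - \left(-1\right) 16179 = \left(\left(40 + 83\right) + 26\right) - -16179 = \left(123 + 26\right) + 16179 = 149 + 16179 = 16328$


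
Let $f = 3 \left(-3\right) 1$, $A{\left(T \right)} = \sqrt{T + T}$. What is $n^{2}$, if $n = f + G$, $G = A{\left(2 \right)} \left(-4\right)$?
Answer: $289$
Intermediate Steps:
$A{\left(T \right)} = \sqrt{2} \sqrt{T}$ ($A{\left(T \right)} = \sqrt{2 T} = \sqrt{2} \sqrt{T}$)
$f = -9$ ($f = \left(-9\right) 1 = -9$)
$G = -8$ ($G = \sqrt{2} \sqrt{2} \left(-4\right) = 2 \left(-4\right) = -8$)
$n = -17$ ($n = -9 - 8 = -17$)
$n^{2} = \left(-17\right)^{2} = 289$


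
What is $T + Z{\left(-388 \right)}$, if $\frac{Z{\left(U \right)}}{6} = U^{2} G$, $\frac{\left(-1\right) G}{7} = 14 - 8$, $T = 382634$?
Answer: $-37554454$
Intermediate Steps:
$G = -42$ ($G = - 7 \left(14 - 8\right) = \left(-7\right) 6 = -42$)
$Z{\left(U \right)} = - 252 U^{2}$ ($Z{\left(U \right)} = 6 U^{2} \left(-42\right) = 6 \left(- 42 U^{2}\right) = - 252 U^{2}$)
$T + Z{\left(-388 \right)} = 382634 - 252 \left(-388\right)^{2} = 382634 - 37937088 = -37554454$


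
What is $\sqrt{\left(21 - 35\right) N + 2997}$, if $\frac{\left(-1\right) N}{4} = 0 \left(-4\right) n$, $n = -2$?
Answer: $9 \sqrt{37} \approx 54.745$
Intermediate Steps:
$N = 0$ ($N = - 4 \cdot 0 \left(-4\right) \left(-2\right) = - 4 \cdot 0 \left(-2\right) = \left(-4\right) 0 = 0$)
$\sqrt{\left(21 - 35\right) N + 2997} = \sqrt{\left(21 - 35\right) 0 + 2997} = \sqrt{\left(-14\right) 0 + 2997} = \sqrt{0 + 2997} = \sqrt{2997} = 9 \sqrt{37}$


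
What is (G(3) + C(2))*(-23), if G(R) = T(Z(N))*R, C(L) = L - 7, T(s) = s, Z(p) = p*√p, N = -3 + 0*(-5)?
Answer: 115 + 207*I*√3 ≈ 115.0 + 358.53*I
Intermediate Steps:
N = -3 (N = -3 + 0 = -3)
Z(p) = p^(3/2)
C(L) = -7 + L
G(R) = -3*I*R*√3 (G(R) = (-3)^(3/2)*R = (-3*I*√3)*R = -3*I*R*√3)
(G(3) + C(2))*(-23) = (-3*I*3*√3 + (-7 + 2))*(-23) = (-9*I*√3 - 5)*(-23) = (-5 - 9*I*√3)*(-23) = 115 + 207*I*√3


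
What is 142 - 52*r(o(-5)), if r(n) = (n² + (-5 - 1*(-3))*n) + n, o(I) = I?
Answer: -1418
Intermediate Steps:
r(n) = n² - n (r(n) = (n² + (-5 + 3)*n) + n = (n² - 2*n) + n = n² - n)
142 - 52*r(o(-5)) = 142 - (-260)*(-1 - 5) = 142 - (-260)*(-6) = 142 - 52*30 = 142 - 1560 = -1418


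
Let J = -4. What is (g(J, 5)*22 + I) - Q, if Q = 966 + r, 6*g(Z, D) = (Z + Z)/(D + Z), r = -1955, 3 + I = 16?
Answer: 2918/3 ≈ 972.67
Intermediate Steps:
I = 13 (I = -3 + 16 = 13)
g(Z, D) = Z/(3*(D + Z)) (g(Z, D) = ((Z + Z)/(D + Z))/6 = ((2*Z)/(D + Z))/6 = (2*Z/(D + Z))/6 = Z/(3*(D + Z)))
Q = -989 (Q = 966 - 1955 = -989)
(g(J, 5)*22 + I) - Q = (((⅓)*(-4)/(5 - 4))*22 + 13) - 1*(-989) = (((⅓)*(-4)/1)*22 + 13) + 989 = (((⅓)*(-4)*1)*22 + 13) + 989 = (-4/3*22 + 13) + 989 = (-88/3 + 13) + 989 = -49/3 + 989 = 2918/3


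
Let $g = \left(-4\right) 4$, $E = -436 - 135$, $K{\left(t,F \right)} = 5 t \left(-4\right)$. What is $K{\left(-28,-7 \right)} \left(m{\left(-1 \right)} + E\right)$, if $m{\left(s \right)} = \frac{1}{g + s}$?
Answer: $- \frac{5436480}{17} \approx -3.1979 \cdot 10^{5}$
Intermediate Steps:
$K{\left(t,F \right)} = - 20 t$
$E = -571$
$g = -16$
$m{\left(s \right)} = \frac{1}{-16 + s}$
$K{\left(-28,-7 \right)} \left(m{\left(-1 \right)} + E\right) = \left(-20\right) \left(-28\right) \left(\frac{1}{-16 - 1} - 571\right) = 560 \left(\frac{1}{-17} - 571\right) = 560 \left(- \frac{1}{17} - 571\right) = 560 \left(- \frac{9708}{17}\right) = - \frac{5436480}{17}$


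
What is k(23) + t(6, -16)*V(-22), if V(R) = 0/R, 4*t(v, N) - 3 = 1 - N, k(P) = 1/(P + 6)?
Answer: 1/29 ≈ 0.034483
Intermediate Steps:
k(P) = 1/(6 + P)
t(v, N) = 1 - N/4 (t(v, N) = ¾ + (1 - N)/4 = ¾ + (¼ - N/4) = 1 - N/4)
V(R) = 0
k(23) + t(6, -16)*V(-22) = 1/(6 + 23) + (1 - ¼*(-16))*0 = 1/29 + (1 + 4)*0 = 1/29 + 5*0 = 1/29 + 0 = 1/29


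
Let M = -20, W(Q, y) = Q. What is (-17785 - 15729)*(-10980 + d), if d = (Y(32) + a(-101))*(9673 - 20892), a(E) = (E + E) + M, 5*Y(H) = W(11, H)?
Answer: -411377010434/5 ≈ -8.2275e+10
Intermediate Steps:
Y(H) = 11/5 (Y(H) = (⅕)*11 = 11/5)
a(E) = -20 + 2*E (a(E) = (E + E) - 20 = 2*E - 20 = -20 + 2*E)
d = 12329681/5 (d = (11/5 + (-20 + 2*(-101)))*(9673 - 20892) = (11/5 + (-20 - 202))*(-11219) = (11/5 - 222)*(-11219) = -1099/5*(-11219) = 12329681/5 ≈ 2.4659e+6)
(-17785 - 15729)*(-10980 + d) = (-17785 - 15729)*(-10980 + 12329681/5) = -33514*12274781/5 = -411377010434/5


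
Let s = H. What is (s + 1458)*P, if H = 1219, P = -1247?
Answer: -3338219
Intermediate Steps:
s = 1219
(s + 1458)*P = (1219 + 1458)*(-1247) = 2677*(-1247) = -3338219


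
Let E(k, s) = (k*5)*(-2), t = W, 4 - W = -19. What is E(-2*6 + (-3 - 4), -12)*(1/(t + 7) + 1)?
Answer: 589/3 ≈ 196.33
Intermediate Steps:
W = 23 (W = 4 - 1*(-19) = 4 + 19 = 23)
t = 23
E(k, s) = -10*k (E(k, s) = (5*k)*(-2) = -10*k)
E(-2*6 + (-3 - 4), -12)*(1/(t + 7) + 1) = (-10*(-2*6 + (-3 - 4)))*(1/(23 + 7) + 1) = (-10*(-12 - 7))*(1/30 + 1) = (-10*(-19))*(1/30 + 1) = 190*(31/30) = 589/3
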